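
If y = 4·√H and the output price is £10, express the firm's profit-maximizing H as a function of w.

MP_H = (1/2)·4·H^(-1/2) = 2·H^(-1/2).
Setting P·MP_H = w: 20·H^(-1/2) = w.
Solving for H: H^(-1/2) = w/20, so H = (20/w)^(2).

H(w) = 400/w²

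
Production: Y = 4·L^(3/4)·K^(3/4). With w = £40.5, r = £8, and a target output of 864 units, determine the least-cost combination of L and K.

L* = 16, K* = 81

Cost minimization requires the marginal rate of technical substitution to equal the input-price ratio: MP_L/MP_K = w/r.
Here MP_L/MP_K = (3/4)·(K/L)/(3/4) = (K/L). Setting this equal to 40.5/8 = 5.0625 gives K = 5.0625L.
Substituting into Y = 864: 4·L^(3/4)·(5.0625L)^(3/4) = 864.
Solving, L = 16 and K = 81.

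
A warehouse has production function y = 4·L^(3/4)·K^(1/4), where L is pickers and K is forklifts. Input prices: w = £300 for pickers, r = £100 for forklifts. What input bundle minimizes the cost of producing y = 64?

L* = 16, K* = 16

Cost minimization requires the marginal rate of technical substitution to equal the input-price ratio: MP_L/MP_K = w/r.
Here MP_L/MP_K = (3/4)·(K/L)/(1/4) = 3·(K/L). Setting this equal to 300/100 = 3 gives K = L.
Substituting into y = 64: 4·L^(3/4)·(L)^(1/4) = 64.
Solving, L = 16 and K = 16.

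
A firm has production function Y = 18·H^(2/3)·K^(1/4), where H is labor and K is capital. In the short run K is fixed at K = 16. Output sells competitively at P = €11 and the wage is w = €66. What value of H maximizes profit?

H* = 64

With K = 16, MP_H = (2/3)·18·H^(-1/3)·16^(1/4) = 24·H^(-1/3).
Profit maximization for a price taker requires P·MP_H = w: 11·24·H^(-1/3) = 66.
So H^(-1/3) = 0.25, which gives H = 64.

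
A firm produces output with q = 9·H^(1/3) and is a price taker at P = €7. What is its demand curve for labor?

MP_H = (1/3)·9·H^(-2/3) = 3·H^(-2/3).
Setting P·MP_H = w: 21·H^(-2/3) = w.
Solving for H: H^(-2/3) = w/21, so H = (21/w)^(3/2).

H(w) = (21/w)^(3/2)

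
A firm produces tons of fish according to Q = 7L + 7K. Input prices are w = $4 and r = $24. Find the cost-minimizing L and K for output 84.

L* = 12, K* = 0

The inputs are perfect substitutes, so the firm uses whichever has the lower cost per unit of output.
Cost per unit of output via L is w/7 = 4/7; via K it is r/7 = 24/7. L is cheaper.
Producing Q = 84 with L alone: L = 12, K = 0.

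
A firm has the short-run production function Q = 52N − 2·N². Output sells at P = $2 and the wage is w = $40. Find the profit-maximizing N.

The marginal product of N is MP_N = 52 − 4N.
A price-taking firm hires until the value of the marginal product equals the wage: P·MP_N = w, so 2·(52 − 4N) = 40.
Then 52 − 4N = 20, giving N = 8.

N* = 8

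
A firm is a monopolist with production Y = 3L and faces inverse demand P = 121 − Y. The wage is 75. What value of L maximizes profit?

Marginal revenue from the inverse demand is MR = 121 − 2Y.
The marginal product is MP_L = 3.
A monopolist hires until marginal revenue product equals the wage: MR·MP_L = w.
(121 − 6L)·3 = 75, so L = 16.

L* = 16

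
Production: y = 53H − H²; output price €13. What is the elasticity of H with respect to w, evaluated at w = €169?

ε = -0.325

From P·MP_H = w with MP_H = 53 − 2H, labor demand is H(w) = (53 − w/13)/2.
dH/dw = −1/(26) = -1/26.
At w = 169, H = 20, so ε = (dH/dw)·(w/H) = (-1/26)·(169/20) = -0.325.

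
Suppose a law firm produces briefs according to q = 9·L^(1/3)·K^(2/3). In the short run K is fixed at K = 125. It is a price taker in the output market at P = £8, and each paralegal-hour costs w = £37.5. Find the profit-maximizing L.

L* = 64

With K = 125, MP_L = (1/3)·9·L^(-2/3)·125^(2/3) = 75·L^(-2/3).
Profit maximization for a price taker requires P·MP_L = w: 8·75·L^(-2/3) = 37.5.
So L^(-2/3) = 0.0625, which gives L = 64.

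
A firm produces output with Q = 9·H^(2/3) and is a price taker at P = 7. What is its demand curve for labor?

H(w) = 74088/w³

MP_H = (2/3)·9·H^(-1/3) = 6·H^(-1/3).
Setting P·MP_H = w: 42·H^(-1/3) = w.
Solving for H: H^(-1/3) = w/42, so H = (42/w)^(3).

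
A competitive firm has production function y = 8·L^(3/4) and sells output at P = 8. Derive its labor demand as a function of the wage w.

L(w) = 5308416/w^(4)

MP_L = (3/4)·8·L^(-1/4) = 6·L^(-1/4).
Setting P·MP_L = w: 48·L^(-1/4) = w.
Solving for L: L^(-1/4) = w/48, so L = (48/w)^(4).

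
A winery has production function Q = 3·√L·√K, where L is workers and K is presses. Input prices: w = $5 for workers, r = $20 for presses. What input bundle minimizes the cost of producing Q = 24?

Cost minimization requires the marginal rate of technical substitution to equal the input-price ratio: MP_L/MP_K = w/r.
Here MP_L/MP_K = (1/2)·(K/L)/(1/2) = (K/L). Setting this equal to 5/20 = 0.25 gives K = 0.25L.
Substituting into Q = 24: 3·L^(1/2)·(0.25L)^(1/2) = 24.
Solving, L = 16 and K = 4.

L* = 16, K* = 4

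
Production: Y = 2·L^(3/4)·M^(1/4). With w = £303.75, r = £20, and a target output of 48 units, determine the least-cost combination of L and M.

L* = 16, M* = 81

Cost minimization requires the marginal rate of technical substitution to equal the input-price ratio: MP_L/MP_M = w/r.
Here MP_L/MP_M = (3/4)·(M/L)/(1/4) = 3·(M/L). Setting this equal to 303.75/20 = 15.1875 gives M = 5.0625L.
Substituting into Y = 48: 2·L^(3/4)·(5.0625L)^(1/4) = 48.
Solving, L = 16 and M = 81.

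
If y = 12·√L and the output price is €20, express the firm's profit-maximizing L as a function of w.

MP_L = (1/2)·12·L^(-1/2) = 6·L^(-1/2).
Setting P·MP_L = w: 120·L^(-1/2) = w.
Solving for L: L^(-1/2) = w/120, so L = (120/w)^(2).

L(w) = 14400/w²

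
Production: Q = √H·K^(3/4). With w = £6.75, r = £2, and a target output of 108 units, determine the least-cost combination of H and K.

Cost minimization requires the marginal rate of technical substitution to equal the input-price ratio: MP_H/MP_K = w/r.
Here MP_H/MP_K = (1/2)·(K/H)/(3/4) = (2/3)·(K/H). Setting this equal to 6.75/2 = 3.375 gives K = 5.0625H.
Substituting into Q = 108: H^(1/2)·(5.0625H)^(3/4) = 108.
Solving, H = 16 and K = 81.

H* = 16, K* = 81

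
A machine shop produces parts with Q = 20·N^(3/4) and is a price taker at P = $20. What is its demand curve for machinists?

MP_N = (3/4)·20·N^(-1/4) = 15·N^(-1/4).
Setting P·MP_N = w: 300·N^(-1/4) = w.
Solving for N: N^(-1/4) = w/300, so N = (300/w)^(4).

N(w) = (300/w)^(4)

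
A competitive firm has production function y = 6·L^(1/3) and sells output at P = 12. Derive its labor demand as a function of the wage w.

L(w) = (24/w)^(3/2)

MP_L = (1/3)·6·L^(-2/3) = 2·L^(-2/3).
Setting P·MP_L = w: 24·L^(-2/3) = w.
Solving for L: L^(-2/3) = w/24, so L = (24/w)^(3/2).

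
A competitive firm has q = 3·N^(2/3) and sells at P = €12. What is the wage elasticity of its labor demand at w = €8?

ε = -3

MP_N = (2/3)·3·N^(-1/3), so P·MP_N = w gives 24·N^(-1/3) = w.
Solving, N(w) = (24/w)^(3). This is a constant-elasticity form: N ∝ w^(−3), so ε = −3.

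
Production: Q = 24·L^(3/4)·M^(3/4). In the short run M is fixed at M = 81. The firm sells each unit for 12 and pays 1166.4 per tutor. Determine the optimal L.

With M = 81, MP_L = (3/4)·24·L^(-1/4)·81^(3/4) = 486·L^(-1/4).
Profit maximization for a price taker requires P·MP_L = w: 12·486·L^(-1/4) = 1166.4.
So L^(-1/4) = 0.2, which gives L = 625.

L* = 625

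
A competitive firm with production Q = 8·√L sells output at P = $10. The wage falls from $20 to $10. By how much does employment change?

From P·MP_L = w with MP_L = 4·L^(-1/2), the labor demand is L(w) = (40/w)^(2).
At w = 20: L = 4. At w = 10: L = 16.
ΔL = 16 − 4 = 12.

ΔL = 12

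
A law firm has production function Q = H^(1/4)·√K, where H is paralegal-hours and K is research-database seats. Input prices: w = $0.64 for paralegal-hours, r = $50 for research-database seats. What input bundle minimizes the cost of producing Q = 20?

H* = 625, K* = 16

Cost minimization requires the marginal rate of technical substitution to equal the input-price ratio: MP_H/MP_K = w/r.
Here MP_H/MP_K = (1/4)·(K/H)/(1/2) = 0.5·(K/H). Setting this equal to 0.64/50 = 0.0128 gives K = 0.0256H.
Substituting into Q = 20: H^(1/4)·(0.0256H)^(1/2) = 20.
Solving, H = 625 and K = 16.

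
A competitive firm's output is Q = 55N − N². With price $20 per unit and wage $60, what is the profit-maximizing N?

The marginal product of N is MP_N = 55 − 2N.
A price-taking firm hires until the value of the marginal product equals the wage: P·MP_N = w, so 20·(55 − 2N) = 60.
Then 55 − 2N = 3, giving N = 26.

N* = 26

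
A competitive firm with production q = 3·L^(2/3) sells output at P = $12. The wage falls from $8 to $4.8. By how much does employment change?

From P·MP_L = w with MP_L = 2·L^(-1/3), the labor demand is L(w) = (24/w)^(3).
At w = 8: L = 27. At w = 4.8: L = 125.
ΔL = 125 − 27 = 98.

ΔL = 98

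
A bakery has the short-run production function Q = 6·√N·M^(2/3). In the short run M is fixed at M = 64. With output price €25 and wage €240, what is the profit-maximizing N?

With M = 64, MP_N = (1/2)·6·N^(-1/2)·64^(2/3) = 48·N^(-1/2).
Profit maximization for a price taker requires P·MP_N = w: 25·48·N^(-1/2) = 240.
So N^(-1/2) = 0.2, which gives N = 25.

N* = 25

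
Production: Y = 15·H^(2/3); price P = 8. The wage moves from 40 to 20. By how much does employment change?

ΔH = 56

From P·MP_H = w with MP_H = 10·H^(-1/3), the labor demand is H(w) = (80/w)^(3).
At w = 40: H = 8. At w = 20: H = 64.
ΔH = 64 − 8 = 56.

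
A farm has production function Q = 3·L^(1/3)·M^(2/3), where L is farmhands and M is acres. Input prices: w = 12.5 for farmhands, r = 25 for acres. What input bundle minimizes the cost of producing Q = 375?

Cost minimization requires the marginal rate of technical substitution to equal the input-price ratio: MP_L/MP_M = w/r.
Here MP_L/MP_M = (1/3)·(M/L)/(2/3) = 0.5·(M/L). Setting this equal to 12.5/25 = 0.5 gives M = L.
Substituting into Q = 375: 3·L^(1/3)·(L)^(2/3) = 375.
Solving, L = 125 and M = 125.

L* = 125, M* = 125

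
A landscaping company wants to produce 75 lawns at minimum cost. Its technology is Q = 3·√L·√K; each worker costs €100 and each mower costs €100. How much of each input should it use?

Cost minimization requires the marginal rate of technical substitution to equal the input-price ratio: MP_L/MP_K = w/r.
Here MP_L/MP_K = (1/2)·(K/L)/(1/2) = (K/L). Setting this equal to 100/100 = 1 gives K = L.
Substituting into Q = 75: 3·L^(1/2)·(L)^(1/2) = 75.
Solving, L = 25 and K = 25.

L* = 25, K* = 25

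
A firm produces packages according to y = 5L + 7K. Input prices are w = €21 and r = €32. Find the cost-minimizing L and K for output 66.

L* = 13.2, K* = 0

The inputs are perfect substitutes, so the firm uses whichever has the lower cost per unit of output.
Cost per unit of output via L is w/5 = 4.2; via K it is r/7 = 32/7. L is cheaper.
Producing y = 66 with L alone: L = 13.2, K = 0.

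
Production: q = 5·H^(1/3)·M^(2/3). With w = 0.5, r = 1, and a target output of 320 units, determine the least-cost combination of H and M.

H* = 64, M* = 64

Cost minimization requires the marginal rate of technical substitution to equal the input-price ratio: MP_H/MP_M = w/r.
Here MP_H/MP_M = (1/3)·(M/H)/(2/3) = 0.5·(M/H). Setting this equal to 0.5/1 = 0.5 gives M = H.
Substituting into q = 320: 5·H^(1/3)·(H)^(2/3) = 320.
Solving, H = 64 and M = 64.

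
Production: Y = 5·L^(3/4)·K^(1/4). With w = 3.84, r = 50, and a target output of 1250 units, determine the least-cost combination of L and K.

Cost minimization requires the marginal rate of technical substitution to equal the input-price ratio: MP_L/MP_K = w/r.
Here MP_L/MP_K = (3/4)·(K/L)/(1/4) = 3·(K/L). Setting this equal to 3.84/50 = 0.0768 gives K = 0.0256L.
Substituting into Y = 1250: 5·L^(3/4)·(0.0256L)^(1/4) = 1250.
Solving, L = 625 and K = 16.

L* = 625, K* = 16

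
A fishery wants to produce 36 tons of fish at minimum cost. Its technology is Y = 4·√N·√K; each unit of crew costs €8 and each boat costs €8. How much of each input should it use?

Cost minimization requires the marginal rate of technical substitution to equal the input-price ratio: MP_N/MP_K = w/r.
Here MP_N/MP_K = (1/2)·(K/N)/(1/2) = (K/N). Setting this equal to 8/8 = 1 gives K = N.
Substituting into Y = 36: 4·N^(1/2)·(N)^(1/2) = 36.
Solving, N = 9 and K = 9.

N* = 9, K* = 9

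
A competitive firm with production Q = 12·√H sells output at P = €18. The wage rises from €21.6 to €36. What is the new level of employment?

H* = 9

From P·MP_H = w with MP_H = 6·H^(-1/2), the labor demand is H(w) = (108/w)^(2).
At w = 21.6: H = 25. At w = 36: H = 9.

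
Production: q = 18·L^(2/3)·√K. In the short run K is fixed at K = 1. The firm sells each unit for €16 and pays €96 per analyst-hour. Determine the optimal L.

With K = 1, MP_L = (2/3)·18·L^(-1/3)·1^(1/2) = 12·L^(-1/3).
Profit maximization for a price taker requires P·MP_L = w: 16·12·L^(-1/3) = 96.
So L^(-1/3) = 0.5, which gives L = 8.

L* = 8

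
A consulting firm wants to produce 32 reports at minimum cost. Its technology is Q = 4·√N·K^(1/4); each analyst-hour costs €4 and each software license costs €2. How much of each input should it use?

N* = 16, K* = 16

Cost minimization requires the marginal rate of technical substitution to equal the input-price ratio: MP_N/MP_K = w/r.
Here MP_N/MP_K = (1/2)·(K/N)/(1/4) = 2·(K/N). Setting this equal to 4/2 = 2 gives K = N.
Substituting into Q = 32: 4·N^(1/2)·(N)^(1/4) = 32.
Solving, N = 16 and K = 16.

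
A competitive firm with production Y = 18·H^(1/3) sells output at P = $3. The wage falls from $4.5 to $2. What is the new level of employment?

H* = 27

From P·MP_H = w with MP_H = 6·H^(-2/3), the labor demand is H(w) = (18/w)^(3/2).
At w = 4.5: H = 8. At w = 2: H = 27.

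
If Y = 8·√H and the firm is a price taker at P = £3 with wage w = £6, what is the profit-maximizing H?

H* = 4

MP_H = (1/2)·8·H^(-1/2) = 4·H^(-1/2).
Profit maximization for a price taker requires P·MP_H = w: 3·4·H^(-1/2) = 6.
So H^(-1/2) = 0.5, which gives H = 4.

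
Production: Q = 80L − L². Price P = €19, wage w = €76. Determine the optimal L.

L* = 38

The marginal product of L is MP_L = 80 − 2L.
A price-taking firm hires until the value of the marginal product equals the wage: P·MP_L = w, so 19·(80 − 2L) = 76.
Then 80 − 2L = 4, giving L = 38.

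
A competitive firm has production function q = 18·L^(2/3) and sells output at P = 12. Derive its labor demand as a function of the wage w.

MP_L = (2/3)·18·L^(-1/3) = 12·L^(-1/3).
Setting P·MP_L = w: 144·L^(-1/3) = w.
Solving for L: L^(-1/3) = w/144, so L = (144/w)^(3).

L(w) = 2985984/w³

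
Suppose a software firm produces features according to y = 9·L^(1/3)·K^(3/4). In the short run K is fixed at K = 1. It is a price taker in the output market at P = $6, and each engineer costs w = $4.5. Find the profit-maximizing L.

L* = 8

With K = 1, MP_L = (1/3)·9·L^(-2/3)·1^(3/4) = 3·L^(-2/3).
Profit maximization for a price taker requires P·MP_L = w: 6·3·L^(-2/3) = 4.5.
So L^(-2/3) = 0.25, which gives L = 8.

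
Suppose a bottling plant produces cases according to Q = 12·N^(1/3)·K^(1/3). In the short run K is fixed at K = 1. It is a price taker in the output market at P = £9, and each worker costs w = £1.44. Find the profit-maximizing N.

With K = 1, MP_N = (1/3)·12·N^(-2/3)·1^(1/3) = 4·N^(-2/3).
Profit maximization for a price taker requires P·MP_N = w: 9·4·N^(-2/3) = 1.44.
So N^(-2/3) = 0.04, which gives N = 125.

N* = 125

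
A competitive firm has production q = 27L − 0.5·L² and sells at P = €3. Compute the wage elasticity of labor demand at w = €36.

ε = -0.8

From P·MP_L = w with MP_L = 27 − L, labor demand is L(w) = 27 − w/3.
dL/dw = −1/(3) = -1/3.
At w = 36, L = 15, so ε = (dL/dw)·(w/L) = (-1/3)·(36/15) = -0.8.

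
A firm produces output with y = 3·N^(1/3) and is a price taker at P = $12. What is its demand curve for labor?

N(w) = (12/w)^(3/2)

MP_N = (1/3)·3·N^(-2/3) = N^(-2/3).
Setting P·MP_N = w: 12·N^(-2/3) = w.
Solving for N: N^(-2/3) = w/12, so N = (12/w)^(3/2).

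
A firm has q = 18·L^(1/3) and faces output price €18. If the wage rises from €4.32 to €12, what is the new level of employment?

From P·MP_L = w with MP_L = 6·L^(-2/3), the labor demand is L(w) = (108/w)^(3/2).
At w = 4.32: L = 125. At w = 12: L = 27.

L* = 27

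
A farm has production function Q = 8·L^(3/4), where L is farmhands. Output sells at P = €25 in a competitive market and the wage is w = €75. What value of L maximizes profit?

L* = 16

MP_L = (3/4)·8·L^(-1/4) = 6·L^(-1/4).
Profit maximization for a price taker requires P·MP_L = w: 25·6·L^(-1/4) = 75.
So L^(-1/4) = 0.5, which gives L = 16.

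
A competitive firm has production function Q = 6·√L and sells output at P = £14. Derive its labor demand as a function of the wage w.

L(w) = 1764/w²

MP_L = (1/2)·6·L^(-1/2) = 3·L^(-1/2).
Setting P·MP_L = w: 42·L^(-1/2) = w.
Solving for L: L^(-1/2) = w/42, so L = (42/w)^(2).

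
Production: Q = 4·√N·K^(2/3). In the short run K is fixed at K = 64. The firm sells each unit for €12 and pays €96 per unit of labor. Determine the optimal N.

With K = 64, MP_N = (1/2)·4·N^(-1/2)·64^(2/3) = 32·N^(-1/2).
Profit maximization for a price taker requires P·MP_N = w: 12·32·N^(-1/2) = 96.
So N^(-1/2) = 0.25, which gives N = 16.

N* = 16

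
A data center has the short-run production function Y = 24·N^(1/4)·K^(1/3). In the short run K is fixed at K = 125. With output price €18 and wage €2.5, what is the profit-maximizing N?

N* = 1296

With K = 125, MP_N = (1/4)·24·N^(-3/4)·125^(1/3) = 30·N^(-3/4).
Profit maximization for a price taker requires P·MP_N = w: 18·30·N^(-3/4) = 2.5.
So N^(-3/4) = 1/216, which gives N = 1296.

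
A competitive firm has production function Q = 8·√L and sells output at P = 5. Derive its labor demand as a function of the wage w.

L(w) = 400/w²

MP_L = (1/2)·8·L^(-1/2) = 4·L^(-1/2).
Setting P·MP_L = w: 20·L^(-1/2) = w.
Solving for L: L^(-1/2) = w/20, so L = (20/w)^(2).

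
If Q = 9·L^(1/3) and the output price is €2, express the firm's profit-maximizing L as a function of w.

MP_L = (1/3)·9·L^(-2/3) = 3·L^(-2/3).
Setting P·MP_L = w: 6·L^(-2/3) = w.
Solving for L: L^(-2/3) = w/6, so L = (6/w)^(3/2).

L(w) = (6/w)^(3/2)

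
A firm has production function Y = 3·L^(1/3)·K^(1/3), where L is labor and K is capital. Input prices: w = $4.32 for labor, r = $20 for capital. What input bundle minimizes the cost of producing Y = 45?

L* = 125, K* = 27

Cost minimization requires the marginal rate of technical substitution to equal the input-price ratio: MP_L/MP_K = w/r.
Here MP_L/MP_K = (1/3)·(K/L)/(1/3) = (K/L). Setting this equal to 4.32/20 = 0.216 gives K = 0.216L.
Substituting into Y = 45: 3·L^(1/3)·(0.216L)^(1/3) = 45.
Solving, L = 125 and K = 27.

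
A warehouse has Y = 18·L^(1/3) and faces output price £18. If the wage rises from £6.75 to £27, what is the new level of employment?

From P·MP_L = w with MP_L = 6·L^(-2/3), the labor demand is L(w) = (108/w)^(3/2).
At w = 6.75: L = 64. At w = 27: L = 8.

L* = 8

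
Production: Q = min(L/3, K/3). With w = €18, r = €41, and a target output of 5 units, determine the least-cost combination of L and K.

With a fixed-proportions technology, the cost-minimizing bundle uses no slack in either input: L/3 = K/3 = Q.
So L = 3·5 = 15 and K = 3·5 = 15.

L* = 15, K* = 15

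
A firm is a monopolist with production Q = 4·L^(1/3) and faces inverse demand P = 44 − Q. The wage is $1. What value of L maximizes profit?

Marginal revenue from the inverse demand is MR = 44 − 2Q.
The marginal product is MP_L = (4/3)·L^(-2/3).
A monopolist hires until marginal revenue product equals the wage: MR·MP_L = w.
At L, Q = 4·L^(1/3). Substituting and solving: (44 − 8·L^(1/3))·(4/3)·L^(-2/3) = 1 gives L = 64.

L* = 64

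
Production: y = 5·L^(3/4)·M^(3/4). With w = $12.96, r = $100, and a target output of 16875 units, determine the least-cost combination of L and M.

L* = 625, M* = 81

Cost minimization requires the marginal rate of technical substitution to equal the input-price ratio: MP_L/MP_M = w/r.
Here MP_L/MP_M = (3/4)·(M/L)/(3/4) = (M/L). Setting this equal to 12.96/100 = 0.1296 gives M = 0.1296L.
Substituting into y = 16875: 5·L^(3/4)·(0.1296L)^(3/4) = 16875.
Solving, L = 625 and M = 81.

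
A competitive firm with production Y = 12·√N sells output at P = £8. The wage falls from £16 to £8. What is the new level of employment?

N* = 36

From P·MP_N = w with MP_N = 6·N^(-1/2), the labor demand is N(w) = (48/w)^(2).
At w = 16: N = 9. At w = 8: N = 36.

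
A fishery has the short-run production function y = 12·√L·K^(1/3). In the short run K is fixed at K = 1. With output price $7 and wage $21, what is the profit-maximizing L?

L* = 4

With K = 1, MP_L = (1/2)·12·L^(-1/2)·1^(1/3) = 6·L^(-1/2).
Profit maximization for a price taker requires P·MP_L = w: 7·6·L^(-1/2) = 21.
So L^(-1/2) = 0.5, which gives L = 4.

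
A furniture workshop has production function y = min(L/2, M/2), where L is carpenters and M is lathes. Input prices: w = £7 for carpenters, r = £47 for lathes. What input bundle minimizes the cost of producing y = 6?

With a fixed-proportions technology, the cost-minimizing bundle uses no slack in either input: L/2 = M/2 = y.
So L = 2·6 = 12 and M = 2·6 = 12.

L* = 12, M* = 12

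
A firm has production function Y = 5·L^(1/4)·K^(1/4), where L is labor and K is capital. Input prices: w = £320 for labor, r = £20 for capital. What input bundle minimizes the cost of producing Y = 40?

L* = 16, K* = 256

Cost minimization requires the marginal rate of technical substitution to equal the input-price ratio: MP_L/MP_K = w/r.
Here MP_L/MP_K = (1/4)·(K/L)/(1/4) = (K/L). Setting this equal to 320/20 = 16 gives K = 16L.
Substituting into Y = 40: 5·L^(1/4)·(16L)^(1/4) = 40.
Solving, L = 16 and K = 256.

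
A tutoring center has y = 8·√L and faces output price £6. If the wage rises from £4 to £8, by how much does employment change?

ΔL = -27

From P·MP_L = w with MP_L = 4·L^(-1/2), the labor demand is L(w) = (24/w)^(2).
At w = 4: L = 36. At w = 8: L = 9.
ΔL = 9 − 36 = -27.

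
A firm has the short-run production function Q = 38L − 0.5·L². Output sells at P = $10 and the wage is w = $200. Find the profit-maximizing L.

The marginal product of L is MP_L = 38 − L.
A price-taking firm hires until the value of the marginal product equals the wage: P·MP_L = w, so 10·(38 − L) = 200.
Then 38 − L = 20, giving L = 18.

L* = 18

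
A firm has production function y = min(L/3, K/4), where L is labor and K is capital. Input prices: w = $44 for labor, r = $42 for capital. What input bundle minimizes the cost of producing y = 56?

L* = 168, K* = 224

With a fixed-proportions technology, the cost-minimizing bundle uses no slack in either input: L/3 = K/4 = y.
So L = 3·56 = 168 and K = 4·56 = 224.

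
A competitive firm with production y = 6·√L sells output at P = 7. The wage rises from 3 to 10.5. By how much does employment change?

ΔL = -45

From P·MP_L = w with MP_L = 3·L^(-1/2), the labor demand is L(w) = (21/w)^(2).
At w = 3: L = 49. At w = 10.5: L = 4.
ΔL = 4 − 49 = -45.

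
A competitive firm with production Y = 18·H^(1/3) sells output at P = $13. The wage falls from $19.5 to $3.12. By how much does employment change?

From P·MP_H = w with MP_H = 6·H^(-2/3), the labor demand is H(w) = (78/w)^(3/2).
At w = 19.5: H = 8. At w = 3.12: H = 125.
ΔH = 125 − 8 = 117.

ΔH = 117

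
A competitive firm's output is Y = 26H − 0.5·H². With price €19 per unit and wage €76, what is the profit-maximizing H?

H* = 22

The marginal product of H is MP_H = 26 − H.
A price-taking firm hires until the value of the marginal product equals the wage: P·MP_H = w, so 19·(26 − H) = 76.
Then 26 − H = 4, giving H = 22.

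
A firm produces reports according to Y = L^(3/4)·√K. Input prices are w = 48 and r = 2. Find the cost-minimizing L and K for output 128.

L* = 16, K* = 256

Cost minimization requires the marginal rate of technical substitution to equal the input-price ratio: MP_L/MP_K = w/r.
Here MP_L/MP_K = (3/4)·(K/L)/(1/2) = 1.5·(K/L). Setting this equal to 48/2 = 24 gives K = 16L.
Substituting into Y = 128: L^(3/4)·(16L)^(1/2) = 128.
Solving, L = 16 and K = 256.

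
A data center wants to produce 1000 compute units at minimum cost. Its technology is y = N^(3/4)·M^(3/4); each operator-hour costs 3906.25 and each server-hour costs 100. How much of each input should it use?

N* = 16, M* = 625

Cost minimization requires the marginal rate of technical substitution to equal the input-price ratio: MP_N/MP_M = w/r.
Here MP_N/MP_M = (3/4)·(M/N)/(3/4) = (M/N). Setting this equal to 3906.25/100 = 39.0625 gives M = 39.0625N.
Substituting into y = 1000: N^(3/4)·(39.0625N)^(3/4) = 1000.
Solving, N = 16 and M = 625.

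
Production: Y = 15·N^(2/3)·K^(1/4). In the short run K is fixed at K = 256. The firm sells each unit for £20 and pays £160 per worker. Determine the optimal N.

With K = 256, MP_N = (2/3)·15·N^(-1/3)·256^(1/4) = 40·N^(-1/3).
Profit maximization for a price taker requires P·MP_N = w: 20·40·N^(-1/3) = 160.
So N^(-1/3) = 0.2, which gives N = 125.

N* = 125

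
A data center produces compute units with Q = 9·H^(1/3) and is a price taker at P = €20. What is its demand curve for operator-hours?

H(w) = (60/w)^(3/2)

MP_H = (1/3)·9·H^(-2/3) = 3·H^(-2/3).
Setting P·MP_H = w: 60·H^(-2/3) = w.
Solving for H: H^(-2/3) = w/60, so H = (60/w)^(3/2).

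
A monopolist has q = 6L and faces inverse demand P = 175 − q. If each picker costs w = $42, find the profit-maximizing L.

L* = 14

Marginal revenue from the inverse demand is MR = 175 − 2q.
The marginal product is MP_L = 6.
A monopolist hires until marginal revenue product equals the wage: MR·MP_L = w.
(175 − 12L)·6 = 42, so L = 14.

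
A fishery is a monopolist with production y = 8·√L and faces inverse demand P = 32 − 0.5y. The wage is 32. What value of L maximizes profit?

Marginal revenue from the inverse demand is MR = 32 − y.
The marginal product is MP_L = 4·L^(-1/2).
A monopolist hires until marginal revenue product equals the wage: MR·MP_L = w.
At L, y = 8·√L. Substituting and solving: (32 − 8·√L)·4·L^(-1/2) = 32 gives L = 4.

L* = 4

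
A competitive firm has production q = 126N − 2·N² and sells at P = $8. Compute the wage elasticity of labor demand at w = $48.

From P·MP_N = w with MP_N = 126 − 4N, labor demand is N(w) = (126 − w/8)/4.
dN/dw = −1/(32) = -0.03125.
At w = 48, N = 30, so ε = (dN/dw)·(w/N) = (-0.03125)·(48/30) = -0.05.

ε = -0.05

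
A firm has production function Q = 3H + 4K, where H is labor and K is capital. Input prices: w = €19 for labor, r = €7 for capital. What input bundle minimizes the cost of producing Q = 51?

H* = 0, K* = 12.75

The inputs are perfect substitutes, so the firm uses whichever has the lower cost per unit of output.
Cost per unit of output via H is w/3 = 19/3; via K it is r/4 = 1.75. K is cheaper.
Producing Q = 51 with K alone: H = 0, K = 12.75.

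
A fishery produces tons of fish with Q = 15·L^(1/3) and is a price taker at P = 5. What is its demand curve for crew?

MP_L = (1/3)·15·L^(-2/3) = 5·L^(-2/3).
Setting P·MP_L = w: 25·L^(-2/3) = w.
Solving for L: L^(-2/3) = w/25, so L = (25/w)^(3/2).

L(w) = (25/w)^(3/2)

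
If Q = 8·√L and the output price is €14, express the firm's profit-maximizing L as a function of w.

L(w) = 3136/w²

MP_L = (1/2)·8·L^(-1/2) = 4·L^(-1/2).
Setting P·MP_L = w: 56·L^(-1/2) = w.
Solving for L: L^(-1/2) = w/56, so L = (56/w)^(2).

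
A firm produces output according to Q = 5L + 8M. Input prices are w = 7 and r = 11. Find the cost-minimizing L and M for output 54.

L* = 0, M* = 6.75

The inputs are perfect substitutes, so the firm uses whichever has the lower cost per unit of output.
Cost per unit of output via L is w/5 = 1.4; via M it is r/8 = 1.375. M is cheaper.
Producing Q = 54 with M alone: L = 0, M = 6.75.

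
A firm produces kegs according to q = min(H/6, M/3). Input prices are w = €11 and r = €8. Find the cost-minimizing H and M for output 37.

H* = 222, M* = 111

With a fixed-proportions technology, the cost-minimizing bundle uses no slack in either input: H/6 = M/3 = q.
So H = 6·37 = 222 and M = 3·37 = 111.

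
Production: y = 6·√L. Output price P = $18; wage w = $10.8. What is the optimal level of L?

MP_L = (1/2)·6·L^(-1/2) = 3·L^(-1/2).
Profit maximization for a price taker requires P·MP_L = w: 18·3·L^(-1/2) = 10.8.
So L^(-1/2) = 0.2, which gives L = 25.

L* = 25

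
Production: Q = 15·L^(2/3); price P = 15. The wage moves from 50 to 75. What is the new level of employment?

L* = 8

From P·MP_L = w with MP_L = 10·L^(-1/3), the labor demand is L(w) = (150/w)^(3).
At w = 50: L = 27. At w = 75: L = 8.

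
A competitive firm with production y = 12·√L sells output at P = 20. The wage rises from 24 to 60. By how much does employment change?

ΔL = -21

From P·MP_L = w with MP_L = 6·L^(-1/2), the labor demand is L(w) = (120/w)^(2).
At w = 24: L = 25. At w = 60: L = 4.
ΔL = 4 − 25 = -21.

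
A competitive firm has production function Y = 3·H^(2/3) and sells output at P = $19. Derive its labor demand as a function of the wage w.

MP_H = (2/3)·3·H^(-1/3) = 2·H^(-1/3).
Setting P·MP_H = w: 38·H^(-1/3) = w.
Solving for H: H^(-1/3) = w/38, so H = (38/w)^(3).

H(w) = 54872/w³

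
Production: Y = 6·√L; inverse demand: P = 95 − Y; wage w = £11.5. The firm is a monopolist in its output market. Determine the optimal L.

Marginal revenue from the inverse demand is MR = 95 − 2Y.
The marginal product is MP_L = 3·L^(-1/2).
A monopolist hires until marginal revenue product equals the wage: MR·MP_L = w.
At L, Y = 6·√L. Substituting and solving: (95 − 12·√L)·3·L^(-1/2) = 11.5 gives L = 36.

L* = 36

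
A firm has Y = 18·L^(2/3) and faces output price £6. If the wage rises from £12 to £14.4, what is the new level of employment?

L* = 125

From P·MP_L = w with MP_L = 12·L^(-1/3), the labor demand is L(w) = (72/w)^(3).
At w = 12: L = 216. At w = 14.4: L = 125.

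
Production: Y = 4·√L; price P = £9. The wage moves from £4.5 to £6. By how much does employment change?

ΔL = -7

From P·MP_L = w with MP_L = 2·L^(-1/2), the labor demand is L(w) = (18/w)^(2).
At w = 4.5: L = 16. At w = 6: L = 9.
ΔL = 9 − 16 = -7.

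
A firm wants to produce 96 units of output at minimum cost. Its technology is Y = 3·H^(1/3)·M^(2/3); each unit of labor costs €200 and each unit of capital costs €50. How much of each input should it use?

Cost minimization requires the marginal rate of technical substitution to equal the input-price ratio: MP_H/MP_M = w/r.
Here MP_H/MP_M = (1/3)·(M/H)/(2/3) = 0.5·(M/H). Setting this equal to 200/50 = 4 gives M = 8H.
Substituting into Y = 96: 3·H^(1/3)·(8H)^(2/3) = 96.
Solving, H = 8 and M = 64.

H* = 8, M* = 64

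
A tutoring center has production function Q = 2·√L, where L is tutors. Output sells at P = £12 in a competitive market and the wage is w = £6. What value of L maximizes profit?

L* = 4

MP_L = (1/2)·2·L^(-1/2) = L^(-1/2).
Profit maximization for a price taker requires P·MP_L = w: 12·L^(-1/2) = 6.
So L^(-1/2) = 0.5, which gives L = 4.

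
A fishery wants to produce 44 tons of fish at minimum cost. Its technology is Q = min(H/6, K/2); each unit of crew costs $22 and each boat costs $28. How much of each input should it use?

H* = 264, K* = 88

With a fixed-proportions technology, the cost-minimizing bundle uses no slack in either input: H/6 = K/2 = Q.
So H = 6·44 = 264 and K = 2·44 = 88.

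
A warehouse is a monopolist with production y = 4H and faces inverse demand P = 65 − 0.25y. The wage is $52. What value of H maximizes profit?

H* = 26

Marginal revenue from the inverse demand is MR = 65 − 0.5y.
The marginal product is MP_H = 4.
A monopolist hires until marginal revenue product equals the wage: MR·MP_H = w.
(65 − 2H)·4 = 52, so H = 26.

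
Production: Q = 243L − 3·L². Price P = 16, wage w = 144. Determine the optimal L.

The marginal product of L is MP_L = 243 − 6L.
A price-taking firm hires until the value of the marginal product equals the wage: P·MP_L = w, so 16·(243 − 6L) = 144.
Then 243 − 6L = 9, giving L = 39.

L* = 39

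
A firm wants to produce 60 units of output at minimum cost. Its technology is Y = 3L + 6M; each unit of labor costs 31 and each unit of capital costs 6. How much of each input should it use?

The inputs are perfect substitutes, so the firm uses whichever has the lower cost per unit of output.
Cost per unit of output via L is w/3 = 31/3; via M it is r/6 = 1. M is cheaper.
Producing Y = 60 with M alone: L = 0, M = 10.

L* = 0, M* = 10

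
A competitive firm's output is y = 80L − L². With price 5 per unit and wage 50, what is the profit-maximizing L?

The marginal product of L is MP_L = 80 − 2L.
A price-taking firm hires until the value of the marginal product equals the wage: P·MP_L = w, so 5·(80 − 2L) = 50.
Then 80 − 2L = 10, giving L = 35.

L* = 35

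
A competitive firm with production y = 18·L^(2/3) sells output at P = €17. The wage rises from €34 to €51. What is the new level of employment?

From P·MP_L = w with MP_L = 12·L^(-1/3), the labor demand is L(w) = (204/w)^(3).
At w = 34: L = 216. At w = 51: L = 64.

L* = 64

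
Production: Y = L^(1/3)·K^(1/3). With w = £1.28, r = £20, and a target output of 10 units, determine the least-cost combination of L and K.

L* = 125, K* = 8

Cost minimization requires the marginal rate of technical substitution to equal the input-price ratio: MP_L/MP_K = w/r.
Here MP_L/MP_K = (1/3)·(K/L)/(1/3) = (K/L). Setting this equal to 1.28/20 = 0.064 gives K = 0.064L.
Substituting into Y = 10: L^(1/3)·(0.064L)^(1/3) = 10.
Solving, L = 125 and K = 8.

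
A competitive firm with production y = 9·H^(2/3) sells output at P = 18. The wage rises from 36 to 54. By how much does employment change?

ΔH = -19

From P·MP_H = w with MP_H = 6·H^(-1/3), the labor demand is H(w) = (108/w)^(3).
At w = 36: H = 27. At w = 54: H = 8.
ΔH = 8 − 27 = -19.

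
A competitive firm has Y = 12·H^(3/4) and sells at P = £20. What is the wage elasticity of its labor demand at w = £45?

ε = -4

MP_H = (3/4)·12·H^(-1/4), so P·MP_H = w gives 180·H^(-1/4) = w.
Solving, H(w) = (180/w)^(4). This is a constant-elasticity form: H ∝ w^(−4), so ε = −4.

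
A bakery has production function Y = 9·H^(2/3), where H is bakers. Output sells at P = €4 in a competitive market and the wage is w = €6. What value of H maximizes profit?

MP_H = (2/3)·9·H^(-1/3) = 6·H^(-1/3).
Profit maximization for a price taker requires P·MP_H = w: 4·6·H^(-1/3) = 6.
So H^(-1/3) = 0.25, which gives H = 64.

H* = 64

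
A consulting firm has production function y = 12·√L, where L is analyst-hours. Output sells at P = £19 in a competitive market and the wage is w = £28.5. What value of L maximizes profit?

L* = 16

MP_L = (1/2)·12·L^(-1/2) = 6·L^(-1/2).
Profit maximization for a price taker requires P·MP_L = w: 19·6·L^(-1/2) = 28.5.
So L^(-1/2) = 0.25, which gives L = 16.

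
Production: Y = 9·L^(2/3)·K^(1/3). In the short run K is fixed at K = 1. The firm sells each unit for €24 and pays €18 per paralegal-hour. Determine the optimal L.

With K = 1, MP_L = (2/3)·9·L^(-1/3)·1^(1/3) = 6·L^(-1/3).
Profit maximization for a price taker requires P·MP_L = w: 24·6·L^(-1/3) = 18.
So L^(-1/3) = 0.125, which gives L = 512.

L* = 512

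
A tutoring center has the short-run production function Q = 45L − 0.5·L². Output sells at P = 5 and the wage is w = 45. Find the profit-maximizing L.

The marginal product of L is MP_L = 45 − L.
A price-taking firm hires until the value of the marginal product equals the wage: P·MP_L = w, so 5·(45 − L) = 45.
Then 45 − L = 9, giving L = 36.

L* = 36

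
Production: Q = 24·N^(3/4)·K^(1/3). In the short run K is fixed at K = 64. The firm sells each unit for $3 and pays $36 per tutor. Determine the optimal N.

With K = 64, MP_N = (3/4)·24·N^(-1/4)·64^(1/3) = 72·N^(-1/4).
Profit maximization for a price taker requires P·MP_N = w: 3·72·N^(-1/4) = 36.
So N^(-1/4) = 1/6, which gives N = 1296.

N* = 1296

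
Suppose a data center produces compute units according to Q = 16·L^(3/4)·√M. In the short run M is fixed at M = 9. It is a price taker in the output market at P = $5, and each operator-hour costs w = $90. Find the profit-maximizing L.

L* = 16

With M = 9, MP_L = (3/4)·16·L^(-1/4)·9^(1/2) = 36·L^(-1/4).
Profit maximization for a price taker requires P·MP_L = w: 5·36·L^(-1/4) = 90.
So L^(-1/4) = 0.5, which gives L = 16.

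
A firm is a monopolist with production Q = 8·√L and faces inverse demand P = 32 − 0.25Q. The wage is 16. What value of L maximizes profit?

L* = 16

Marginal revenue from the inverse demand is MR = 32 − 0.5Q.
The marginal product is MP_L = 4·L^(-1/2).
A monopolist hires until marginal revenue product equals the wage: MR·MP_L = w.
At L, Q = 8·√L. Substituting and solving: (32 − 4·√L)·4·L^(-1/2) = 16 gives L = 16.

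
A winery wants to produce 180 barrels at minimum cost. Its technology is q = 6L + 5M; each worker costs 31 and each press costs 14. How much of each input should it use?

L* = 0, M* = 36

The inputs are perfect substitutes, so the firm uses whichever has the lower cost per unit of output.
Cost per unit of output via L is w/6 = 31/6; via M it is r/5 = 2.8. M is cheaper.
Producing q = 180 with M alone: L = 0, M = 36.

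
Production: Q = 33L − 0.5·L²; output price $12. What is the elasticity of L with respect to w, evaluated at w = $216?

ε = -1.2

From P·MP_L = w with MP_L = 33 − L, labor demand is L(w) = 33 − w/12.
dL/dw = −1/(12) = -1/12.
At w = 216, L = 15, so ε = (dL/dw)·(w/L) = (-1/12)·(216/15) = -1.2.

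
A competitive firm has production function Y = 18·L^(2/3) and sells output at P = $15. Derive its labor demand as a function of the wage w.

MP_L = (2/3)·18·L^(-1/3) = 12·L^(-1/3).
Setting P·MP_L = w: 180·L^(-1/3) = w.
Solving for L: L^(-1/3) = w/180, so L = (180/w)^(3).

L(w) = 5832000/w³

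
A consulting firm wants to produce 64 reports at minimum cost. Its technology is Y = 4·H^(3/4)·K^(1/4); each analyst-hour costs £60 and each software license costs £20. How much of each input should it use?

Cost minimization requires the marginal rate of technical substitution to equal the input-price ratio: MP_H/MP_K = w/r.
Here MP_H/MP_K = (3/4)·(K/H)/(1/4) = 3·(K/H). Setting this equal to 60/20 = 3 gives K = H.
Substituting into Y = 64: 4·H^(3/4)·(H)^(1/4) = 64.
Solving, H = 16 and K = 16.

H* = 16, K* = 16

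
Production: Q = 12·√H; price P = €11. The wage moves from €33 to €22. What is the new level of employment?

H* = 9

From P·MP_H = w with MP_H = 6·H^(-1/2), the labor demand is H(w) = (66/w)^(2).
At w = 33: H = 4. At w = 22: H = 9.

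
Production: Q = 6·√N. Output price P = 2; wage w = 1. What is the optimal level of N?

MP_N = (1/2)·6·N^(-1/2) = 3·N^(-1/2).
Profit maximization for a price taker requires P·MP_N = w: 2·3·N^(-1/2) = 1.
So N^(-1/2) = 1/6, which gives N = 36.

N* = 36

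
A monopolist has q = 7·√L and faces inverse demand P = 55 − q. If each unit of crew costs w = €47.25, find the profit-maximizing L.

Marginal revenue from the inverse demand is MR = 55 − 2q.
The marginal product is MP_L = 3.5·L^(-1/2).
A monopolist hires until marginal revenue product equals the wage: MR·MP_L = w.
At L, q = 7·√L. Substituting and solving: (55 − 14·√L)·3.5·L^(-1/2) = 47.25 gives L = 4.

L* = 4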